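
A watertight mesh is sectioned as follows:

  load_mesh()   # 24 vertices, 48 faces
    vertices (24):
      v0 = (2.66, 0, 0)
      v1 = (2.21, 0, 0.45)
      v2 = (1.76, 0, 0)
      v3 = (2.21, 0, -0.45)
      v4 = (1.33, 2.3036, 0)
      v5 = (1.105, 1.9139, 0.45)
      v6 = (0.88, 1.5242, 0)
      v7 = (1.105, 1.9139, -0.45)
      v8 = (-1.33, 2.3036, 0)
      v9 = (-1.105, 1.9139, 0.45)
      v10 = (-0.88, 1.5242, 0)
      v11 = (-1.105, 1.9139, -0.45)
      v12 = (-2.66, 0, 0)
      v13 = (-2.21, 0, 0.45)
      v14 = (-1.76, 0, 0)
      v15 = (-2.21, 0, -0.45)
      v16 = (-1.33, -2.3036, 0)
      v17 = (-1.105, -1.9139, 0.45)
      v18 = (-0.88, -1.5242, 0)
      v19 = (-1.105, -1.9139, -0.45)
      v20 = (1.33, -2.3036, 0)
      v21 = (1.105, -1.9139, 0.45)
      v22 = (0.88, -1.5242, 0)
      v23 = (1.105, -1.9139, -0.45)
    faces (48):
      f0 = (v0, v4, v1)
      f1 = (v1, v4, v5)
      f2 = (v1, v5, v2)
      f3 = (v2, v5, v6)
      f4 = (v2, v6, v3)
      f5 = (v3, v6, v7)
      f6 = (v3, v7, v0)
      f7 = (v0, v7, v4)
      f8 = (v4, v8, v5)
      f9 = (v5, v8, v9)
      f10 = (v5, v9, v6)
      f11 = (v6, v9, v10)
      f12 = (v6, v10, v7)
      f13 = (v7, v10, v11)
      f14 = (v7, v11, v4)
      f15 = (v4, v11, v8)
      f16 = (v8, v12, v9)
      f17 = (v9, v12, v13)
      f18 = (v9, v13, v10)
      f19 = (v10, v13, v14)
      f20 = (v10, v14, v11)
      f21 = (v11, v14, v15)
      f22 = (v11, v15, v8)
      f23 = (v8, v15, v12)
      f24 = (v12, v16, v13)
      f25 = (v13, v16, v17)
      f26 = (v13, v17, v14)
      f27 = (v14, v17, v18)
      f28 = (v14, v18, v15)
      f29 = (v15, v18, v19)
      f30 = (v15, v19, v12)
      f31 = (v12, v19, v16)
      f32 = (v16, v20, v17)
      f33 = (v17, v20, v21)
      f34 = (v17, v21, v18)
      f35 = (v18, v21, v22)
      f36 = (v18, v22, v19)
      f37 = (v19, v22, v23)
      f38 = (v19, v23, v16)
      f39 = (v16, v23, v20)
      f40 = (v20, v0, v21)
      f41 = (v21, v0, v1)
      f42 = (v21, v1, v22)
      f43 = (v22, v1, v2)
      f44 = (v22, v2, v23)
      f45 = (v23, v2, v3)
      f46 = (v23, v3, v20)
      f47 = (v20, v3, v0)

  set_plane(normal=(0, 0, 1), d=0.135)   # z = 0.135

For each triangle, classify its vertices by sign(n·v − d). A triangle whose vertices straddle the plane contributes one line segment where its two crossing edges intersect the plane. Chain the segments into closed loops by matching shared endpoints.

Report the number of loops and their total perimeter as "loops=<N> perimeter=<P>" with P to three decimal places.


loops=2 perimeter=26.520

Straddling triangles (24 of 48):
  (v0,v4,v1) [--+] → (1.594, 1.61252, 0.135)–(2.525, 0, 0.135)  len=1.8620
  (v1,v4,v5) [+-+] → (1.594, 1.61252, 0.135)–(1.2625, 2.18669, 0.135)  len=0.6630
  (v1,v5,v2) [++-] → (1.5635, 0.57417, 0.135)–(1.895, 0, 0.135)  len=0.6630
  (v2,v5,v6) [-+-] → (1.5635, 0.57417, 0.135)–(0.9475, 1.64111, 0.135)  len=1.2320
  (v4,v8,v5) [--+] → (-0.5995, 2.18669, 0.135)–(1.2625, 2.18669, 0.135)  len=1.8620
  (v5,v8,v9) [+-+] → (-0.5995, 2.18669, 0.135)–(-1.2625, 2.18669, 0.135)  len=0.6630
  (v5,v9,v6) [++-] → (0.2845, 1.64111, 0.135)–(0.9475, 1.64111, 0.135)  len=0.6630
  (v6,v9,v10) [-+-] → (0.2845, 1.64111, 0.135)–(-0.9475, 1.64111, 0.135)  len=1.2320
  (v8,v12,v9) [--+] → (-2.1935, 0.57417, 0.135)–(-1.2625, 2.18669, 0.135)  len=1.8620
  (v9,v12,v13) [+-+] → (-2.1935, 0.57417, 0.135)–(-2.525, 0, 0.135)  len=0.6630
  (v9,v13,v10) [++-] → (-1.279, 1.06694, 0.135)–(-0.9475, 1.64111, 0.135)  len=0.6630
  (v10,v13,v14) [-+-] → (-1.279, 1.06694, 0.135)–(-1.895, 0, 0.135)  len=1.2320
  (v12,v16,v13) [--+] → (-1.594, -1.61252, 0.135)–(-2.525, 0, 0.135)  len=1.8620
  (v13,v16,v17) [+-+] → (-1.594, -1.61252, 0.135)–(-1.2625, -2.18669, 0.135)  len=0.6630
  (v13,v17,v14) [++-] → (-1.5635, -0.57417, 0.135)–(-1.895, 0, 0.135)  len=0.6630
  (v14,v17,v18) [-+-] → (-1.5635, -0.57417, 0.135)–(-0.9475, -1.64111, 0.135)  len=1.2320
  (v16,v20,v17) [--+] → (0.5995, -2.18669, 0.135)–(-1.2625, -2.18669, 0.135)  len=1.8620
  (v17,v20,v21) [+-+] → (0.5995, -2.18669, 0.135)–(1.2625, -2.18669, 0.135)  len=0.6630
  (v17,v21,v18) [++-] → (-0.2845, -1.64111, 0.135)–(-0.9475, -1.64111, 0.135)  len=0.6630
  (v18,v21,v22) [-+-] → (-0.2845, -1.64111, 0.135)–(0.9475, -1.64111, 0.135)  len=1.2320
  (v20,v0,v21) [--+] → (2.1935, -0.57417, 0.135)–(1.2625, -2.18669, 0.135)  len=1.8620
  (v21,v0,v1) [+-+] → (2.1935, -0.57417, 0.135)–(2.525, 0, 0.135)  len=0.6630
  (v21,v1,v22) [++-] → (1.279, -1.06694, 0.135)–(0.9475, -1.64111, 0.135)  len=0.6630
  (v22,v1,v2) [-+-] → (1.279, -1.06694, 0.135)–(1.895, 0, 0.135)  len=1.2320

Chained into 2 loop(s):
  loop 1: 12 segments, perimeter = 15.1499
  loop 2: 12 segments, perimeter = 11.3700
Total perimeter = 26.520


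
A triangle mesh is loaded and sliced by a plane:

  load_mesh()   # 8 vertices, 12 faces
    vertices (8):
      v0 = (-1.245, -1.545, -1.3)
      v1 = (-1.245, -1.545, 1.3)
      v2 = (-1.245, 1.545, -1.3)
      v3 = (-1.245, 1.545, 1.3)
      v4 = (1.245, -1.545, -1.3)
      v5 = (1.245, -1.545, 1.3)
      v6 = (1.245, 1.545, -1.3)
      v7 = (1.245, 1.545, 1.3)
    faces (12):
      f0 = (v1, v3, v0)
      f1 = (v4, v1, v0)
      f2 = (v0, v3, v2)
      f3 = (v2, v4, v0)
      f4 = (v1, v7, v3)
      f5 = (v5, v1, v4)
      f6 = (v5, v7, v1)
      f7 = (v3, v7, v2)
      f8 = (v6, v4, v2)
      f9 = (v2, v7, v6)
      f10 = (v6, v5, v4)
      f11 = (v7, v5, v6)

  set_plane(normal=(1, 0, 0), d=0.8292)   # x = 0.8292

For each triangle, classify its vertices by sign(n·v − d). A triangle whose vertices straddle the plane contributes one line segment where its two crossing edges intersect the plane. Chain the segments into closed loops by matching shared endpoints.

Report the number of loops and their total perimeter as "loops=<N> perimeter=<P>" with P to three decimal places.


loops=1 perimeter=11.380

Straddling triangles (8 of 12):
  (v4,v1,v0) [+--] → (0.8292, -1.545, -0.865831)–(0.8292, -1.545, -1.3)  len=0.4342
  (v2,v4,v0) [-+-] → (0.8292, -1.02901, -1.3)–(0.8292, -1.545, -1.3)  len=0.5160
  (v1,v7,v3) [-+-] → (0.8292, 1.02901, 1.3)–(0.8292, 1.545, 1.3)  len=0.5160
  (v5,v1,v4) [+-+] → (0.8292, -1.545, 1.3)–(0.8292, -1.545, -0.865831)  len=2.1658
  (v5,v7,v1) [++-] → (0.8292, 1.02901, 1.3)–(0.8292, -1.545, 1.3)  len=2.5740
  (v3,v7,v2) [-+-] → (0.8292, 1.545, 1.3)–(0.8292, 1.545, 0.865831)  len=0.4342
  (v6,v4,v2) [++-] → (0.8292, -1.02901, -1.3)–(0.8292, 1.545, -1.3)  len=2.5740
  (v2,v7,v6) [-++] → (0.8292, 1.545, 0.865831)–(0.8292, 1.545, -1.3)  len=2.1658

Chained into 1 loop(s):
  loop 1: 8 segments, perimeter = 11.3800
Total perimeter = 11.380


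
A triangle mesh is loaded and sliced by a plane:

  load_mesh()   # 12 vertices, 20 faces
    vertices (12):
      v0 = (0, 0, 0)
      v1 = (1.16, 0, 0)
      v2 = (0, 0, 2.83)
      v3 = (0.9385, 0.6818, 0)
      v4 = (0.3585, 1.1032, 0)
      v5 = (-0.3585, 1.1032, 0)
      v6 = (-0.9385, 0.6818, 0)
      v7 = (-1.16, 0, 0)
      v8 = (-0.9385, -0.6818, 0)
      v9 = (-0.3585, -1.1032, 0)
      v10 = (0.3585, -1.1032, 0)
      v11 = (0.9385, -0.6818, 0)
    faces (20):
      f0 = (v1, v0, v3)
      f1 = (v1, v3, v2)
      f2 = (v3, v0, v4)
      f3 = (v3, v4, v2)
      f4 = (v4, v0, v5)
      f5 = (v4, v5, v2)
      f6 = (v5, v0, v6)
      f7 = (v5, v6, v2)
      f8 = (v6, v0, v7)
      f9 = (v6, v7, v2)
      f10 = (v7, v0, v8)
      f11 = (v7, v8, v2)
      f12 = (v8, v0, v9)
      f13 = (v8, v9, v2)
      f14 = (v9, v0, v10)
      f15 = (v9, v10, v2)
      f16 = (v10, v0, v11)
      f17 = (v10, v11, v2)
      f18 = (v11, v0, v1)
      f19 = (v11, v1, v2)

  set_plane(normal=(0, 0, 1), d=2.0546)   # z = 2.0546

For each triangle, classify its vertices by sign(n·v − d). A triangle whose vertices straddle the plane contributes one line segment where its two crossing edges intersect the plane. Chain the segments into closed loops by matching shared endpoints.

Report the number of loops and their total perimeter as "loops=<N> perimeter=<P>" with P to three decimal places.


Straddling triangles (10 of 20):
  (v1,v3,v2) [--+] → (0.257142, 0.186808, 2.0546)–(0.317832, 0, 2.0546)  len=0.1964
  (v3,v4,v2) [--+] → (0.0982265, 0.302269, 2.0546)–(0.257142, 0.186808, 2.0546)  len=0.1964
  (v4,v5,v2) [--+] → (-0.0982265, 0.302269, 2.0546)–(0.0982265, 0.302269, 2.0546)  len=0.1965
  (v5,v6,v2) [--+] → (-0.257142, 0.186808, 2.0546)–(-0.0982265, 0.302269, 2.0546)  len=0.1964
  (v6,v7,v2) [--+] → (-0.317832, 0, 2.0546)–(-0.257142, 0.186808, 2.0546)  len=0.1964
  (v7,v8,v2) [--+] → (-0.257142, -0.186808, 2.0546)–(-0.317832, 0, 2.0546)  len=0.1964
  (v8,v9,v2) [--+] → (-0.0982265, -0.302269, 2.0546)–(-0.257142, -0.186808, 2.0546)  len=0.1964
  (v9,v10,v2) [--+] → (0.0982265, -0.302269, 2.0546)–(-0.0982265, -0.302269, 2.0546)  len=0.1965
  (v10,v11,v2) [--+] → (0.257142, -0.186808, 2.0546)–(0.0982265, -0.302269, 2.0546)  len=0.1964
  (v11,v1,v2) [--+] → (0.317832, 0, 2.0546)–(0.257142, -0.186808, 2.0546)  len=0.1964

Chained into 1 loop(s):
  loop 1: 10 segments, perimeter = 1.9643
Total perimeter = 1.964

loops=1 perimeter=1.964


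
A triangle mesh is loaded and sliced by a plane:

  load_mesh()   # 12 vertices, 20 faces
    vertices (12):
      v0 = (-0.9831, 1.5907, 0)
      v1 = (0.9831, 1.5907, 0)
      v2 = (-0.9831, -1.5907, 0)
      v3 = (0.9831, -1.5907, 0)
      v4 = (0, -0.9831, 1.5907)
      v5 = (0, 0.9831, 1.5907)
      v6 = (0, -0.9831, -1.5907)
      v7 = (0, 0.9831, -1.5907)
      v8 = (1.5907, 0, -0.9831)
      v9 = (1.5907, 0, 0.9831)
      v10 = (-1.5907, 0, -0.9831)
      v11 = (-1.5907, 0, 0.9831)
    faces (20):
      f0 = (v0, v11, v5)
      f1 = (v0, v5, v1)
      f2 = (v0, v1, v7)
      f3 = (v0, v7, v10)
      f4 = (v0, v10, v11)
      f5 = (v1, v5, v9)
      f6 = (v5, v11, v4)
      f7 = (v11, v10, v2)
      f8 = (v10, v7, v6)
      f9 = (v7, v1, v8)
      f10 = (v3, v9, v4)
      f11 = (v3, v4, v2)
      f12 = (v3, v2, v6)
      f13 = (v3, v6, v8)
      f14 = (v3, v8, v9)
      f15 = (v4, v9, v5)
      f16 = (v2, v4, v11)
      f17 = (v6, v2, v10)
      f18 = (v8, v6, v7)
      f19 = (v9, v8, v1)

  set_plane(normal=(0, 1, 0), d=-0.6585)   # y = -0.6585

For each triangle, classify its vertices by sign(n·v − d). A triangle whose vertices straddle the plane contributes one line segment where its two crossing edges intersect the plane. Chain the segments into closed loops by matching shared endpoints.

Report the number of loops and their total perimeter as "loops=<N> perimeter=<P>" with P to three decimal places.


Straddling triangles (10 of 20):
  (v5,v11,v4) [++-] → (-0.525217, -0.6585, 1.39008)–(0, -0.6585, 1.5907)  len=0.5622
  (v11,v10,v2) [++-] → (-1.33917, -0.6585, -0.576127)–(-1.33917, -0.6585, 0.576127)  len=1.1523
  (v10,v7,v6) [++-] → (0, -0.6585, -1.5907)–(-0.525217, -0.6585, -1.39008)  len=0.5622
  (v3,v9,v4) [-+-] → (1.33917, -0.6585, 0.576127)–(0.525217, -0.6585, 1.39008)  len=1.1511
  (v3,v6,v8) [--+] → (0.525217, -0.6585, -1.39008)–(1.33917, -0.6585, -0.576127)  len=1.1511
  (v3,v8,v9) [-++] → (1.33917, -0.6585, -0.576127)–(1.33917, -0.6585, 0.576127)  len=1.1523
  (v4,v9,v5) [-++] → (0.525217, -0.6585, 1.39008)–(0, -0.6585, 1.5907)  len=0.5622
  (v2,v4,v11) [--+] → (-0.525217, -0.6585, 1.39008)–(-1.33917, -0.6585, 0.576127)  len=1.1511
  (v6,v2,v10) [--+] → (-1.33917, -0.6585, -0.576127)–(-0.525217, -0.6585, -1.39008)  len=1.1511
  (v8,v6,v7) [+-+] → (0.525217, -0.6585, -1.39008)–(0, -0.6585, -1.5907)  len=0.5622

Chained into 1 loop(s):
  loop 1: 10 segments, perimeter = 9.1578
Total perimeter = 9.158

loops=1 perimeter=9.158


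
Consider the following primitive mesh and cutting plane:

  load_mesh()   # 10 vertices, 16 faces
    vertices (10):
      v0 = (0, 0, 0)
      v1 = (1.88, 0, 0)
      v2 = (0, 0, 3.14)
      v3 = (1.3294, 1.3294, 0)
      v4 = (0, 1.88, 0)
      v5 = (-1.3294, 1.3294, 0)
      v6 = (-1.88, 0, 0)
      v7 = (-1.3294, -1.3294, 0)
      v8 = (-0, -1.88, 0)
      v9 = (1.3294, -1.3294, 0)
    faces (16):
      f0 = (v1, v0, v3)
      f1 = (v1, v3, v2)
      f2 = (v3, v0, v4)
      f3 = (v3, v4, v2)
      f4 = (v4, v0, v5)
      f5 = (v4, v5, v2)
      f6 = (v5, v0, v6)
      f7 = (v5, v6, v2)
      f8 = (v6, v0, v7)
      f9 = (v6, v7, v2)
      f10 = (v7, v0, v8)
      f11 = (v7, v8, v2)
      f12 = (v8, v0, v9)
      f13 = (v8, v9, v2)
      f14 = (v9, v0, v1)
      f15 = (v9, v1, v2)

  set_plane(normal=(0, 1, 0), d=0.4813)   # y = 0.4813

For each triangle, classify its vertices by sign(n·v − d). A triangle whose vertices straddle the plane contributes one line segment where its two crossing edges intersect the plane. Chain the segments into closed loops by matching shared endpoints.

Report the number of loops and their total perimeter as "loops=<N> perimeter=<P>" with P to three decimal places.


Straddling triangles (8 of 16):
  (v1,v0,v3) [--+] → (0.4813, 0.4813, 0)–(1.68066, 0.4813, 0)  len=1.1994
  (v1,v3,v2) [-+-] → (1.68066, 0.4813, 0)–(0.4813, 0.4813, 2.00318)  len=2.3348
  (v3,v0,v4) [+-+] → (0.4813, 0.4813, 0)–(0, 0.4813, 0)  len=0.4813
  (v3,v4,v2) [++-] → (0, 0.4813, 2.33613)–(0.4813, 0.4813, 2.00318)  len=0.5852
  (v4,v0,v5) [+-+] → (0, 0.4813, 0)–(-0.4813, 0.4813, 0)  len=0.4813
  (v4,v5,v2) [++-] → (-0.4813, 0.4813, 2.00318)–(0, 0.4813, 2.33613)  len=0.5852
  (v5,v0,v6) [+--] → (-0.4813, 0.4813, 0)–(-1.68066, 0.4813, 0)  len=1.1994
  (v5,v6,v2) [+--] → (-1.68066, 0.4813, 0)–(-0.4813, 0.4813, 2.00318)  len=2.3348

Chained into 1 loop(s):
  loop 1: 8 segments, perimeter = 9.2014
Total perimeter = 9.201

loops=1 perimeter=9.201


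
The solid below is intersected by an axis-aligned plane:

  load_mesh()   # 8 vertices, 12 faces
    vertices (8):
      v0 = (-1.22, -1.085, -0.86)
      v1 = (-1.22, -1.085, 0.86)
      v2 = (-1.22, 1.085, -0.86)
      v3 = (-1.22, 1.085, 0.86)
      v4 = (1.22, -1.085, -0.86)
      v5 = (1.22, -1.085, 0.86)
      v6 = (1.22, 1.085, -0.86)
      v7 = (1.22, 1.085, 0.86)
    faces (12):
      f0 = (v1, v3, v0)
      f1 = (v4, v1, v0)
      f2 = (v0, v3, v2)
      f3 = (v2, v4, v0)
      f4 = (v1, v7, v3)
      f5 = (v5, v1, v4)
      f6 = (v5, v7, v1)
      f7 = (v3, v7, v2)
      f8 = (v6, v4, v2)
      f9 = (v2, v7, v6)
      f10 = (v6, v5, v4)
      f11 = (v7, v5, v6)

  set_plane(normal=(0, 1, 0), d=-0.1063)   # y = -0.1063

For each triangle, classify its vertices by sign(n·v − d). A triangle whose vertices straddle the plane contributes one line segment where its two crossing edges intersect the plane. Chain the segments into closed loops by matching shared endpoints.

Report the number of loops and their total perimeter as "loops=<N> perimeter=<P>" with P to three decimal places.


Straddling triangles (8 of 12):
  (v1,v3,v0) [-+-] → (-1.22, -0.1063, 0.86)–(-1.22, -0.1063, -0.0842562)  len=0.9443
  (v0,v3,v2) [-++] → (-1.22, -0.1063, -0.0842562)–(-1.22, -0.1063, -0.86)  len=0.7757
  (v2,v4,v0) [+--] → (0.119526, -0.1063, -0.86)–(-1.22, -0.1063, -0.86)  len=1.3395
  (v1,v7,v3) [-++] → (-0.119526, -0.1063, 0.86)–(-1.22, -0.1063, 0.86)  len=1.1005
  (v5,v7,v1) [-+-] → (1.22, -0.1063, 0.86)–(-0.119526, -0.1063, 0.86)  len=1.3395
  (v6,v4,v2) [+-+] → (1.22, -0.1063, -0.86)–(0.119526, -0.1063, -0.86)  len=1.1005
  (v6,v5,v4) [+--] → (1.22, -0.1063, 0.0842562)–(1.22, -0.1063, -0.86)  len=0.9443
  (v7,v5,v6) [+-+] → (1.22, -0.1063, 0.86)–(1.22, -0.1063, 0.0842562)  len=0.7757

Chained into 1 loop(s):
  loop 1: 8 segments, perimeter = 8.3200
Total perimeter = 8.320

loops=1 perimeter=8.320


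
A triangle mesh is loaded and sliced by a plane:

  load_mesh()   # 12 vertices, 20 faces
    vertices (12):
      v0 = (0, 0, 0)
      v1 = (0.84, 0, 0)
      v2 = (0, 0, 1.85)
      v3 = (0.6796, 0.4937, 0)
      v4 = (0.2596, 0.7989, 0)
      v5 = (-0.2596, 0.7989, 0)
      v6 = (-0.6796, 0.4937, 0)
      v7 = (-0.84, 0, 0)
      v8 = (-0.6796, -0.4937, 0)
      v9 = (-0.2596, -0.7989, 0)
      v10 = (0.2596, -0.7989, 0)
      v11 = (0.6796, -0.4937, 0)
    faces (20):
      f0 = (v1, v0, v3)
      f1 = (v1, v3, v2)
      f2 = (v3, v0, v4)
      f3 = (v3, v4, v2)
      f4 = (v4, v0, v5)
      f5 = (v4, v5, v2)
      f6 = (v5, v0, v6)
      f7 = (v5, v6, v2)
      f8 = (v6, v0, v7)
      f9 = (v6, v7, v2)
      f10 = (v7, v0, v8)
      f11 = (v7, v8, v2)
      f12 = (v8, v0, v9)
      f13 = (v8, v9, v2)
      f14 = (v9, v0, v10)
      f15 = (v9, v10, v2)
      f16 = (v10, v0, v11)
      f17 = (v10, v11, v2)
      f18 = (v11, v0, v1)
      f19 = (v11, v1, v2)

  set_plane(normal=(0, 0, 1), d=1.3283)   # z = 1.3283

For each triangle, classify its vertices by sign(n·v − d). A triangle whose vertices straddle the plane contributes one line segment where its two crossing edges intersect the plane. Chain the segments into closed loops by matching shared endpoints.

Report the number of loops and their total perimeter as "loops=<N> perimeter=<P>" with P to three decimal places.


loops=1 perimeter=1.464

Straddling triangles (10 of 20):
  (v1,v3,v2) [--+] → (0.191647, 0.139223, 1.3283)–(0.23688, 0, 1.3283)  len=0.1464
  (v3,v4,v2) [--+] → (0.0732072, 0.22529, 1.3283)–(0.191647, 0.139223, 1.3283)  len=0.1464
  (v4,v5,v2) [--+] → (-0.0732072, 0.22529, 1.3283)–(0.0732072, 0.22529, 1.3283)  len=0.1464
  (v5,v6,v2) [--+] → (-0.191647, 0.139223, 1.3283)–(-0.0732072, 0.22529, 1.3283)  len=0.1464
  (v6,v7,v2) [--+] → (-0.23688, 0, 1.3283)–(-0.191647, 0.139223, 1.3283)  len=0.1464
  (v7,v8,v2) [--+] → (-0.191647, -0.139223, 1.3283)–(-0.23688, 0, 1.3283)  len=0.1464
  (v8,v9,v2) [--+] → (-0.0732072, -0.22529, 1.3283)–(-0.191647, -0.139223, 1.3283)  len=0.1464
  (v9,v10,v2) [--+] → (0.0732072, -0.22529, 1.3283)–(-0.0732072, -0.22529, 1.3283)  len=0.1464
  (v10,v11,v2) [--+] → (0.191647, -0.139223, 1.3283)–(0.0732072, -0.22529, 1.3283)  len=0.1464
  (v11,v1,v2) [--+] → (0.23688, 0, 1.3283)–(0.191647, -0.139223, 1.3283)  len=0.1464

Chained into 1 loop(s):
  loop 1: 10 segments, perimeter = 1.4640
Total perimeter = 1.464


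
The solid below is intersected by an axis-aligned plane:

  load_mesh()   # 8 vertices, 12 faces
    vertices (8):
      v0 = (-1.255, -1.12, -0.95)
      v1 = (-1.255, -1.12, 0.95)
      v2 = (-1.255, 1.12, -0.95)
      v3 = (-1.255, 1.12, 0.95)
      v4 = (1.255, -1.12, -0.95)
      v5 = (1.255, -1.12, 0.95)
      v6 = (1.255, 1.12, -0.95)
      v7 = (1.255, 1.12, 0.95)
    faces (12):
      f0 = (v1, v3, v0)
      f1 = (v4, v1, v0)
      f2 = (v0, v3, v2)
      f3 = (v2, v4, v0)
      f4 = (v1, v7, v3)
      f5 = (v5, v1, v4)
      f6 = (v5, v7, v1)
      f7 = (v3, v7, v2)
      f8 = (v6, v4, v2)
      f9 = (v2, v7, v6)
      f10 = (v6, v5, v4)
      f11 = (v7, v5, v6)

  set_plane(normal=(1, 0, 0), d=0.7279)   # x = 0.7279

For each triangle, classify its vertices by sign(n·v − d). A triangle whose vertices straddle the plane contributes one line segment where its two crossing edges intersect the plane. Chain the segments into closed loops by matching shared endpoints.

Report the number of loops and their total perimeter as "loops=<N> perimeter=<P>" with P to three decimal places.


loops=1 perimeter=8.280

Straddling triangles (8 of 12):
  (v4,v1,v0) [+--] → (0.7279, -1.12, -0.551)–(0.7279, -1.12, -0.95)  len=0.3990
  (v2,v4,v0) [-+-] → (0.7279, -0.6496, -0.95)–(0.7279, -1.12, -0.95)  len=0.4704
  (v1,v7,v3) [-+-] → (0.7279, 0.6496, 0.95)–(0.7279, 1.12, 0.95)  len=0.4704
  (v5,v1,v4) [+-+] → (0.7279, -1.12, 0.95)–(0.7279, -1.12, -0.551)  len=1.5010
  (v5,v7,v1) [++-] → (0.7279, 0.6496, 0.95)–(0.7279, -1.12, 0.95)  len=1.7696
  (v3,v7,v2) [-+-] → (0.7279, 1.12, 0.95)–(0.7279, 1.12, 0.551)  len=0.3990
  (v6,v4,v2) [++-] → (0.7279, -0.6496, -0.95)–(0.7279, 1.12, -0.95)  len=1.7696
  (v2,v7,v6) [-++] → (0.7279, 1.12, 0.551)–(0.7279, 1.12, -0.95)  len=1.5010

Chained into 1 loop(s):
  loop 1: 8 segments, perimeter = 8.2800
Total perimeter = 8.280


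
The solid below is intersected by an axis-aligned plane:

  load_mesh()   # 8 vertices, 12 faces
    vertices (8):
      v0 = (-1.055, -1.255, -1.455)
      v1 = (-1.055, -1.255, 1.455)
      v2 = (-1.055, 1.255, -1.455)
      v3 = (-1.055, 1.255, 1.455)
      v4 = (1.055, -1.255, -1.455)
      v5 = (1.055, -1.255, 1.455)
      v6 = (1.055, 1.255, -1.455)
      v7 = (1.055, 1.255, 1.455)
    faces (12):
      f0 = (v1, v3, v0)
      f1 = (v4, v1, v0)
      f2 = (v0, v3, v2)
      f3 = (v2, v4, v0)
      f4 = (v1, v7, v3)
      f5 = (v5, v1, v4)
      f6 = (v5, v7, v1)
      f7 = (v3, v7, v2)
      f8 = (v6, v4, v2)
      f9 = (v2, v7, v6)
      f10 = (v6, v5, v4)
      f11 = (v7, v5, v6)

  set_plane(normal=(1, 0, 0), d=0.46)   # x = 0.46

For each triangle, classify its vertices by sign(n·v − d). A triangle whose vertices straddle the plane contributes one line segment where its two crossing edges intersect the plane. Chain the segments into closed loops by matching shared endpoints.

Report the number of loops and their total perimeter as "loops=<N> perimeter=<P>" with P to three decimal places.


loops=1 perimeter=10.840

Straddling triangles (8 of 12):
  (v4,v1,v0) [+--] → (0.46, -1.255, -0.634408)–(0.46, -1.255, -1.455)  len=0.8206
  (v2,v4,v0) [-+-] → (0.46, -0.547204, -1.455)–(0.46, -1.255, -1.455)  len=0.7078
  (v1,v7,v3) [-+-] → (0.46, 0.547204, 1.455)–(0.46, 1.255, 1.455)  len=0.7078
  (v5,v1,v4) [+-+] → (0.46, -1.255, 1.455)–(0.46, -1.255, -0.634408)  len=2.0894
  (v5,v7,v1) [++-] → (0.46, 0.547204, 1.455)–(0.46, -1.255, 1.455)  len=1.8022
  (v3,v7,v2) [-+-] → (0.46, 1.255, 1.455)–(0.46, 1.255, 0.634408)  len=0.8206
  (v6,v4,v2) [++-] → (0.46, -0.547204, -1.455)–(0.46, 1.255, -1.455)  len=1.8022
  (v2,v7,v6) [-++] → (0.46, 1.255, 0.634408)–(0.46, 1.255, -1.455)  len=2.0894

Chained into 1 loop(s):
  loop 1: 8 segments, perimeter = 10.8400
Total perimeter = 10.840


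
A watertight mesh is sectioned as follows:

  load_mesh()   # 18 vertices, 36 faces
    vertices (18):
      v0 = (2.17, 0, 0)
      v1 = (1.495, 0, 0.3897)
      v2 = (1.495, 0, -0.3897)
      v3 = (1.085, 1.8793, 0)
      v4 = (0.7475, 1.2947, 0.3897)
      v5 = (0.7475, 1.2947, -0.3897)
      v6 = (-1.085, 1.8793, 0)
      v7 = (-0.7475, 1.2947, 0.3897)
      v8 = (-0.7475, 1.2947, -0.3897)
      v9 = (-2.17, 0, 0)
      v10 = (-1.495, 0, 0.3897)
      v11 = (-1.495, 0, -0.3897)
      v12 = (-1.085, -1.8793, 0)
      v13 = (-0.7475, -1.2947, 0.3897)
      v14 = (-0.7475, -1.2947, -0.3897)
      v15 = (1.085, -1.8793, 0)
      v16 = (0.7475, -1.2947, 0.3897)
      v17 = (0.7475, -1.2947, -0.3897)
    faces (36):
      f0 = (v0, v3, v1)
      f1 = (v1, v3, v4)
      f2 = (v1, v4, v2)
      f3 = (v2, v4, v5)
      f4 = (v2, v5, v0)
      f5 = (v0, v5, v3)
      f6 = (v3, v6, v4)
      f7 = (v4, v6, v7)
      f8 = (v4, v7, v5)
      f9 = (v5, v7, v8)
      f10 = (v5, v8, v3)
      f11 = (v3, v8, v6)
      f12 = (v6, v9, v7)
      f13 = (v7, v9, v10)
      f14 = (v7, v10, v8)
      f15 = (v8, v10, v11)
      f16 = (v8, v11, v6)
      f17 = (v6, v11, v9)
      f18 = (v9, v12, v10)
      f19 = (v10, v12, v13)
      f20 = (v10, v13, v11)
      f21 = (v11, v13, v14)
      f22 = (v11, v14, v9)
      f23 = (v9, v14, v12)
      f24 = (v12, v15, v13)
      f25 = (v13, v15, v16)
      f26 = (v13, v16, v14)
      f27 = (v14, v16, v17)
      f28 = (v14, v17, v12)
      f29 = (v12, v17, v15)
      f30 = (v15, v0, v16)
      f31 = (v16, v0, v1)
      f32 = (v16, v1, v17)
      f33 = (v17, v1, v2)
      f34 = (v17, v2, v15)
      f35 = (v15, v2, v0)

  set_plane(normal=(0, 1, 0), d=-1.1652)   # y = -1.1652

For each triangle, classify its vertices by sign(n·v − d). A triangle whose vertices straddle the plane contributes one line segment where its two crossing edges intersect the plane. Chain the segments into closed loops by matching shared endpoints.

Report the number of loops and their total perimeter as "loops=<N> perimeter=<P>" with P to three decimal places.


loops=2 perimeter=4.677

Straddling triangles (12 of 36):
  (v9,v12,v10) [+-+] → (-1.49728, -1.1652, 0)–(-1.24079, -1.1652, 0.148079)  len=0.2962
  (v10,v12,v13) [+--] → (-1.24079, -1.1652, 0.148079)–(-0.822267, -1.1652, 0.3897)  len=0.4833
  (v10,v13,v11) [+-+] → (-0.822267, -1.1652, 0.3897)–(-0.822267, -1.1652, 0.311742)  len=0.0780
  (v11,v13,v14) [+--] → (-0.822267, -1.1652, 0.311742)–(-0.822267, -1.1652, -0.3897)  len=0.7014
  (v11,v14,v9) [+-+] → (-0.822267, -1.1652, -0.3897)–(-0.889783, -1.1652, -0.350721)  len=0.0780
  (v9,v14,v12) [+--] → (-0.889783, -1.1652, -0.350721)–(-1.49728, -1.1652, 0)  len=0.7015
  (v15,v0,v16) [-+-] → (1.49728, -1.1652, 0)–(0.889783, -1.1652, 0.350721)  len=0.7015
  (v16,v0,v1) [-++] → (0.889783, -1.1652, 0.350721)–(0.822267, -1.1652, 0.3897)  len=0.0780
  (v16,v1,v17) [-+-] → (0.822267, -1.1652, 0.3897)–(0.822267, -1.1652, -0.311742)  len=0.7014
  (v17,v1,v2) [-++] → (0.822267, -1.1652, -0.311742)–(0.822267, -1.1652, -0.3897)  len=0.0780
  (v17,v2,v15) [-+-] → (0.822267, -1.1652, -0.3897)–(1.24079, -1.1652, -0.148079)  len=0.4833
  (v15,v2,v0) [-++] → (1.24079, -1.1652, -0.148079)–(1.49728, -1.1652, 0)  len=0.2962

Chained into 2 loop(s):
  loop 1: 6 segments, perimeter = 2.3383
  loop 2: 6 segments, perimeter = 2.3383
Total perimeter = 4.677


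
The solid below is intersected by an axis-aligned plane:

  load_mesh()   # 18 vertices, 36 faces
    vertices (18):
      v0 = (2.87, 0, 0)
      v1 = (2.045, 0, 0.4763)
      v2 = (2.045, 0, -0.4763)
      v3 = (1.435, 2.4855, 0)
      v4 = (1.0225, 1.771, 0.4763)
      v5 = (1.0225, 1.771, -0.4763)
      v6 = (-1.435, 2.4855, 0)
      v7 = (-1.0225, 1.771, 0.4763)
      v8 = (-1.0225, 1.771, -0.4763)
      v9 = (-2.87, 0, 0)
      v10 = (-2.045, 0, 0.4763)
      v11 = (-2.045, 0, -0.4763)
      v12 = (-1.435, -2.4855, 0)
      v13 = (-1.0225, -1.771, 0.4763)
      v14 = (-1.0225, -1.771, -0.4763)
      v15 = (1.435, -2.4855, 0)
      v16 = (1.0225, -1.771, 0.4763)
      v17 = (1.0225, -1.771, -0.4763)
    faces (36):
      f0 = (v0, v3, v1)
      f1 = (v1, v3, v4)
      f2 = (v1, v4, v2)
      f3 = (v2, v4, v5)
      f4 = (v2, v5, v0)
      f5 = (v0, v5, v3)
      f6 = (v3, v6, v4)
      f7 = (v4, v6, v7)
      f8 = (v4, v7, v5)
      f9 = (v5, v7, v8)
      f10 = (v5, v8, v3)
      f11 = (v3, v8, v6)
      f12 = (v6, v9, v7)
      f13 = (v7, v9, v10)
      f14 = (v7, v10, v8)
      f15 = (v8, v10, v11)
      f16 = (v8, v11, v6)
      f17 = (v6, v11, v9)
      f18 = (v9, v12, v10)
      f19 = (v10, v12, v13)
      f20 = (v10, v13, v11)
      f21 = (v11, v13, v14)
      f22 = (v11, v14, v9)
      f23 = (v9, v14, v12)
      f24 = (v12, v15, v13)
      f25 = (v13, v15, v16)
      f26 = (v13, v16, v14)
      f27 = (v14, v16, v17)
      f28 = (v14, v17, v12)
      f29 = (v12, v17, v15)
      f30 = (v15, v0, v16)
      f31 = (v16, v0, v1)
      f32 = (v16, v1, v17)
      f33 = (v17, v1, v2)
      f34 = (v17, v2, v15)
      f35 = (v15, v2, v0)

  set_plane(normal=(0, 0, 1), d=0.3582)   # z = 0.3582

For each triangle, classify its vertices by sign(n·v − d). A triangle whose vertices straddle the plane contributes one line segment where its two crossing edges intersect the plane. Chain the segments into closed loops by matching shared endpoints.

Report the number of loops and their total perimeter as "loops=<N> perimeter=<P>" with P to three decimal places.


Straddling triangles (24 of 36):
  (v0,v3,v1) [--+] → (1.89375, 0.616287, 0.3582)–(2.24956, 0, 0.3582)  len=0.7116
  (v1,v3,v4) [+-+] → (1.89375, 0.616287, 0.3582)–(1.12478, 1.94816, 0.3582)  len=1.5379
  (v1,v4,v2) [++-] → (1.14927, 1.55144, 0.3582)–(2.045, 0, 0.3582)  len=1.7915
  (v2,v4,v5) [-+-] → (1.14927, 1.55144, 0.3582)–(1.0225, 1.771, 0.3582)  len=0.2535
  (v3,v6,v4) [--+] → (0.413156, 1.94816, 0.3582)–(1.12478, 1.94816, 0.3582)  len=0.7116
  (v4,v6,v7) [+-+] → (0.413156, 1.94816, 0.3582)–(-1.12478, 1.94816, 0.3582)  len=1.5379
  (v4,v7,v5) [++-] → (-0.768968, 1.771, 0.3582)–(1.0225, 1.771, 0.3582)  len=1.7915
  (v5,v7,v8) [-+-] → (-0.768968, 1.771, 0.3582)–(-1.0225, 1.771, 0.3582)  len=0.2535
  (v6,v9,v7) [--+] → (-1.48059, 1.33188, 0.3582)–(-1.12478, 1.94816, 0.3582)  len=0.7116
  (v7,v9,v10) [+-+] → (-1.48059, 1.33188, 0.3582)–(-2.24956, 0, 0.3582)  len=1.5379
  (v7,v10,v8) [++-] → (-1.91823, 0.219562, 0.3582)–(-1.0225, 1.771, 0.3582)  len=1.7915
  (v8,v10,v11) [-+-] → (-1.91823, 0.219562, 0.3582)–(-2.045, 0, 0.3582)  len=0.2535
  (v9,v12,v10) [--+] → (-1.89375, -0.616287, 0.3582)–(-2.24956, 0, 0.3582)  len=0.7116
  (v10,v12,v13) [+-+] → (-1.89375, -0.616287, 0.3582)–(-1.12478, -1.94816, 0.3582)  len=1.5379
  (v10,v13,v11) [++-] → (-1.14927, -1.55144, 0.3582)–(-2.045, 0, 0.3582)  len=1.7915
  (v11,v13,v14) [-+-] → (-1.14927, -1.55144, 0.3582)–(-1.0225, -1.771, 0.3582)  len=0.2535
  (v12,v15,v13) [--+] → (-0.413156, -1.94816, 0.3582)–(-1.12478, -1.94816, 0.3582)  len=0.7116
  (v13,v15,v16) [+-+] → (-0.413156, -1.94816, 0.3582)–(1.12478, -1.94816, 0.3582)  len=1.5379
  (v13,v16,v14) [++-] → (0.768968, -1.771, 0.3582)–(-1.0225, -1.771, 0.3582)  len=1.7915
  (v14,v16,v17) [-+-] → (0.768968, -1.771, 0.3582)–(1.0225, -1.771, 0.3582)  len=0.2535
  (v15,v0,v16) [--+] → (1.48059, -1.33188, 0.3582)–(1.12478, -1.94816, 0.3582)  len=0.7116
  (v16,v0,v1) [+-+] → (1.48059, -1.33188, 0.3582)–(2.24956, 0, 0.3582)  len=1.5379
  (v16,v1,v17) [++-] → (1.91823, -0.219562, 0.3582)–(1.0225, -1.771, 0.3582)  len=1.7915
  (v17,v1,v2) [-+-] → (1.91823, -0.219562, 0.3582)–(2.045, 0, 0.3582)  len=0.2535

Chained into 2 loop(s):
  loop 1: 12 segments, perimeter = 13.4973
  loop 2: 12 segments, perimeter = 12.2699
Total perimeter = 25.767

loops=2 perimeter=25.767


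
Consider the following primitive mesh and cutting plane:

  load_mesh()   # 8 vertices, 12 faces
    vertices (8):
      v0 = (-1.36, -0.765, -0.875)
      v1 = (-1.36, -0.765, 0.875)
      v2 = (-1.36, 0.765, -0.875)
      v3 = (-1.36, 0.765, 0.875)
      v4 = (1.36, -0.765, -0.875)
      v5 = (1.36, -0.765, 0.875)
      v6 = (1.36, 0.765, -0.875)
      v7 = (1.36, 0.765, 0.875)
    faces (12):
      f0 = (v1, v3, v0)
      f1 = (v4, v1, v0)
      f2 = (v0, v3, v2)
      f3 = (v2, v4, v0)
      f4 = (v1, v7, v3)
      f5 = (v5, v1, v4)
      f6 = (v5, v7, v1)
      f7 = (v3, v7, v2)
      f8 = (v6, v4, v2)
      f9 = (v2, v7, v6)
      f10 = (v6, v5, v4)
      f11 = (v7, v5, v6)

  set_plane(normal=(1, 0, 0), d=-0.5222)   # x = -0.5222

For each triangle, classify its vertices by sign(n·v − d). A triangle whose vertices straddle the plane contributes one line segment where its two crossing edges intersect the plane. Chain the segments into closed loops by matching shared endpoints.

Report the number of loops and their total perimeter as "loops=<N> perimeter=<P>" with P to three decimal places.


loops=1 perimeter=6.560

Straddling triangles (8 of 12):
  (v4,v1,v0) [+--] → (-0.5222, -0.765, 0.335974)–(-0.5222, -0.765, -0.875)  len=1.2110
  (v2,v4,v0) [-+-] → (-0.5222, 0.293737, -0.875)–(-0.5222, -0.765, -0.875)  len=1.0587
  (v1,v7,v3) [-+-] → (-0.5222, -0.293737, 0.875)–(-0.5222, 0.765, 0.875)  len=1.0587
  (v5,v1,v4) [+-+] → (-0.5222, -0.765, 0.875)–(-0.5222, -0.765, 0.335974)  len=0.5390
  (v5,v7,v1) [++-] → (-0.5222, -0.293738, 0.875)–(-0.5222, -0.765, 0.875)  len=0.4713
  (v3,v7,v2) [-+-] → (-0.5222, 0.765, 0.875)–(-0.5222, 0.765, -0.335974)  len=1.2110
  (v6,v4,v2) [++-] → (-0.5222, 0.293738, -0.875)–(-0.5222, 0.765, -0.875)  len=0.4713
  (v2,v7,v6) [-++] → (-0.5222, 0.765, -0.335974)–(-0.5222, 0.765, -0.875)  len=0.5390

Chained into 1 loop(s):
  loop 1: 8 segments, perimeter = 6.5600
Total perimeter = 6.560


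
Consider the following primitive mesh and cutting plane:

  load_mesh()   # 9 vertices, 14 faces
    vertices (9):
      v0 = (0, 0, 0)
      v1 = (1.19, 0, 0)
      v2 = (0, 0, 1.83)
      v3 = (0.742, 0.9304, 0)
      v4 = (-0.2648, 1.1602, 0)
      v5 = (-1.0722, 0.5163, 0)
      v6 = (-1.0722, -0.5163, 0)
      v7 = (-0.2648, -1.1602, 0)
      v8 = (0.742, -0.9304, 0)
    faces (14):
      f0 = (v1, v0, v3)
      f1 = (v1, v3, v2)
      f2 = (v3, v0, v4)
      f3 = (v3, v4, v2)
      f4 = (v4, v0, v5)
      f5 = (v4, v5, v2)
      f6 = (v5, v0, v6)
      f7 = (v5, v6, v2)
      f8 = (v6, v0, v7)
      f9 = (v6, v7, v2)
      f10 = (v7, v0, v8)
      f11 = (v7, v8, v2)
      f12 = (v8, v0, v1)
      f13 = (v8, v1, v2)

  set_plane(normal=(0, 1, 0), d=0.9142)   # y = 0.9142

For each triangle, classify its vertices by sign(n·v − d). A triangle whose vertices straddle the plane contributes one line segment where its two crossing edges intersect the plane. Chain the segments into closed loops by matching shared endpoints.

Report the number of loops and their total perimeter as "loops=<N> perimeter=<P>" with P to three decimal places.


Straddling triangles (6 of 14):
  (v1,v0,v3) [--+] → (0.72908, 0.9142, 0)–(0.749801, 0.9142, 0)  len=0.0207
  (v1,v3,v2) [-+-] → (0.749801, 0.9142, 0)–(0.72908, 0.9142, 0.0318637)  len=0.0380
  (v3,v0,v4) [+-+] → (0.72908, 0.9142, 0)–(-0.208654, 0.9142, 0)  len=0.9377
  (v3,v4,v2) [++-] → (-0.208654, 0.9142, 0.388019)–(0.72908, 0.9142, 0.0318637)  len=1.0031
  (v4,v0,v5) [+--] → (-0.208654, 0.9142, 0)–(-0.573265, 0.9142, 0)  len=0.3646
  (v4,v5,v2) [+--] → (-0.573265, 0.9142, 0)–(-0.208654, 0.9142, 0.388019)  len=0.5324

Chained into 1 loop(s):
  loop 1: 6 segments, perimeter = 2.8966
Total perimeter = 2.897

loops=1 perimeter=2.897


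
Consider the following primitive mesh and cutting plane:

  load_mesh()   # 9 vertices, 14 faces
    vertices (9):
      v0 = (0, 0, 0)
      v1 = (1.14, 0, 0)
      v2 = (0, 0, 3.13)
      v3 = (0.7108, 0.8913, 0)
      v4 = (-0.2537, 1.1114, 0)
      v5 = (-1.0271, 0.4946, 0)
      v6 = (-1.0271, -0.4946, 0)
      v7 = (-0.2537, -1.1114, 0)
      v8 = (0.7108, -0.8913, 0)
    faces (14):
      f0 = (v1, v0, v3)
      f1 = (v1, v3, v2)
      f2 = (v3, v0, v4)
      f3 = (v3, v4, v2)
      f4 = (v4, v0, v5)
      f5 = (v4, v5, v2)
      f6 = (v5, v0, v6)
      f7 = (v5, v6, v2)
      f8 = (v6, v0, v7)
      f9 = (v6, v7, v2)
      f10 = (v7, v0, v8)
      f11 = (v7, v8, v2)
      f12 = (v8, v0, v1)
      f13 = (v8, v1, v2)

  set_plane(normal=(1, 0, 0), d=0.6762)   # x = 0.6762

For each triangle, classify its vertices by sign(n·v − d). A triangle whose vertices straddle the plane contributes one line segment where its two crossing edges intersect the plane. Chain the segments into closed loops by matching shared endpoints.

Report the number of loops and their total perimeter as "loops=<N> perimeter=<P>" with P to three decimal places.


loops=1 perimeter=4.931

Straddling triangles (8 of 14):
  (v1,v0,v3) [+-+] → (0.6762, 0, 0)–(0.6762, 0.847914, 0)  len=0.8479
  (v1,v3,v2) [++-] → (0.6762, 0.847914, 0.152361)–(0.6762, 0, 1.27342)  len=1.4056
  (v3,v0,v4) [+--] → (0.6762, 0.847914, 0)–(0.6762, 0.899196, 0)  len=0.0513
  (v3,v4,v2) [+--] → (0.6762, 0.899196, 0)–(0.6762, 0.847914, 0.152361)  len=0.1608
  (v7,v0,v8) [--+] → (0.6762, -0.847914, 0)–(0.6762, -0.899196, 0)  len=0.0513
  (v7,v8,v2) [-+-] → (0.6762, -0.899196, 0)–(0.6762, -0.847914, 0.152361)  len=0.1608
  (v8,v0,v1) [+-+] → (0.6762, -0.847914, 0)–(0.6762, 0, 0)  len=0.8479
  (v8,v1,v2) [++-] → (0.6762, 0, 1.27342)–(0.6762, -0.847914, 0.152361)  len=1.4056

Chained into 1 loop(s):
  loop 1: 8 segments, perimeter = 4.9311
Total perimeter = 4.931


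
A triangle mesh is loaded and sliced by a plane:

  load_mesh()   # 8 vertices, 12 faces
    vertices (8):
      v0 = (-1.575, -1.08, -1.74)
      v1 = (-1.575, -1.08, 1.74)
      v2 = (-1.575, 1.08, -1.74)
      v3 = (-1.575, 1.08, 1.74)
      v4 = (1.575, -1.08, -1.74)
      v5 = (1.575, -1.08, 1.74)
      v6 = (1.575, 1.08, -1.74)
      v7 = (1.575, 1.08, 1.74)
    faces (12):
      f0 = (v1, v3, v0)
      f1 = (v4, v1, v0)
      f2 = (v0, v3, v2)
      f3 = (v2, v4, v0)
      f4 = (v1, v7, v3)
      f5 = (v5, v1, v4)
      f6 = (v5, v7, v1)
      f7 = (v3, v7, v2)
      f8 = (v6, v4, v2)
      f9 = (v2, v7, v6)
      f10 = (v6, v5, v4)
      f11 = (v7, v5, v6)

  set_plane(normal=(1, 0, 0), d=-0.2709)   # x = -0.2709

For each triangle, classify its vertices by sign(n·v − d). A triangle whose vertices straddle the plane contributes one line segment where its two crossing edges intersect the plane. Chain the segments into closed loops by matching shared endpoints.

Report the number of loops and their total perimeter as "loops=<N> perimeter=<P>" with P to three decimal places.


loops=1 perimeter=11.280

Straddling triangles (8 of 12):
  (v4,v1,v0) [+--] → (-0.2709, -1.08, 0.29928)–(-0.2709, -1.08, -1.74)  len=2.0393
  (v2,v4,v0) [-+-] → (-0.2709, 0.18576, -1.74)–(-0.2709, -1.08, -1.74)  len=1.2658
  (v1,v7,v3) [-+-] → (-0.2709, -0.18576, 1.74)–(-0.2709, 1.08, 1.74)  len=1.2658
  (v5,v1,v4) [+-+] → (-0.2709, -1.08, 1.74)–(-0.2709, -1.08, 0.29928)  len=1.4407
  (v5,v7,v1) [++-] → (-0.2709, -0.18576, 1.74)–(-0.2709, -1.08, 1.74)  len=0.8942
  (v3,v7,v2) [-+-] → (-0.2709, 1.08, 1.74)–(-0.2709, 1.08, -0.29928)  len=2.0393
  (v6,v4,v2) [++-] → (-0.2709, 0.18576, -1.74)–(-0.2709, 1.08, -1.74)  len=0.8942
  (v2,v7,v6) [-++] → (-0.2709, 1.08, -0.29928)–(-0.2709, 1.08, -1.74)  len=1.4407

Chained into 1 loop(s):
  loop 1: 8 segments, perimeter = 11.2800
Total perimeter = 11.280


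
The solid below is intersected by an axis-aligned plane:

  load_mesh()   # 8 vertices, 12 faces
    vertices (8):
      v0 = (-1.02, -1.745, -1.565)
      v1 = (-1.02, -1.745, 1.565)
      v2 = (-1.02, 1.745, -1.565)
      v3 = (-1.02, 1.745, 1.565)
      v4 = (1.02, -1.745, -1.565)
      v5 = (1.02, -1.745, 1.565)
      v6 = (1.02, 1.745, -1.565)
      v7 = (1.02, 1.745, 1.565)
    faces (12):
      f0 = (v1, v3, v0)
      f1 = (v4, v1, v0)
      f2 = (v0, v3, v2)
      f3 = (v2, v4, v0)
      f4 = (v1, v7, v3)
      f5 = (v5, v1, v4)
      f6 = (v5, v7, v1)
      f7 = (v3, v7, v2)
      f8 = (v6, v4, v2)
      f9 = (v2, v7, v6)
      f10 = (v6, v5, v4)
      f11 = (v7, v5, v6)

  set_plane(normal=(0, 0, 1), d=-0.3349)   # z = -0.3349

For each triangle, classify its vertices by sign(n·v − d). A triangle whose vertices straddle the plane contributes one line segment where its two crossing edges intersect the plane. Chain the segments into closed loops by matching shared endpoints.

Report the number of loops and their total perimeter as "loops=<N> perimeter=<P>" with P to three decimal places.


Straddling triangles (8 of 12):
  (v1,v3,v0) [++-] → (-1.02, -0.373419, -0.3349)–(-1.02, -1.745, -0.3349)  len=1.3716
  (v4,v1,v0) [-+-] → (0.218273, -1.745, -0.3349)–(-1.02, -1.745, -0.3349)  len=1.2383
  (v0,v3,v2) [-+-] → (-1.02, -0.373419, -0.3349)–(-1.02, 1.745, -0.3349)  len=2.1184
  (v5,v1,v4) [++-] → (0.218273, -1.745, -0.3349)–(1.02, -1.745, -0.3349)  len=0.8017
  (v3,v7,v2) [++-] → (-0.218273, 1.745, -0.3349)–(-1.02, 1.745, -0.3349)  len=0.8017
  (v2,v7,v6) [-+-] → (-0.218273, 1.745, -0.3349)–(1.02, 1.745, -0.3349)  len=1.2383
  (v6,v5,v4) [-+-] → (1.02, 0.373419, -0.3349)–(1.02, -1.745, -0.3349)  len=2.1184
  (v7,v5,v6) [++-] → (1.02, 0.373419, -0.3349)–(1.02, 1.745, -0.3349)  len=1.3716

Chained into 1 loop(s):
  loop 1: 8 segments, perimeter = 11.0600
Total perimeter = 11.060

loops=1 perimeter=11.060


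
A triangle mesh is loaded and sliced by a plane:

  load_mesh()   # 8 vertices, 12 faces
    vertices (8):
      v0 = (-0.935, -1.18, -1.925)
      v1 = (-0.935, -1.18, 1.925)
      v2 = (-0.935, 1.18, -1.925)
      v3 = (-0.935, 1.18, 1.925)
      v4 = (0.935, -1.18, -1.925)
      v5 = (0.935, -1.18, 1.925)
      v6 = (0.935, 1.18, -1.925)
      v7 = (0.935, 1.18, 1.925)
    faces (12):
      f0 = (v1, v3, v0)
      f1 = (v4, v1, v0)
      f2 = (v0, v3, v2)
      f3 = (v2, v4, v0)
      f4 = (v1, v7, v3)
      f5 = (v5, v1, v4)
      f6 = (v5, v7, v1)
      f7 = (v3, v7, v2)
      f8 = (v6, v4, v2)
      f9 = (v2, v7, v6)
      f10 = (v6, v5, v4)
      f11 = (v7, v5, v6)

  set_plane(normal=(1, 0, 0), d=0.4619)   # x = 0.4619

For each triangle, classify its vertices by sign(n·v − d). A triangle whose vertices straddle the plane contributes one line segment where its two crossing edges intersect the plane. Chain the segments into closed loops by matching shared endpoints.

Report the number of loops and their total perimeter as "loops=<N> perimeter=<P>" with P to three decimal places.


Straddling triangles (8 of 12):
  (v4,v1,v0) [+--] → (0.4619, -1.18, -0.950971)–(0.4619, -1.18, -1.925)  len=0.9740
  (v2,v4,v0) [-+-] → (0.4619, -0.582933, -1.925)–(0.4619, -1.18, -1.925)  len=0.5971
  (v1,v7,v3) [-+-] → (0.4619, 0.582933, 1.925)–(0.4619, 1.18, 1.925)  len=0.5971
  (v5,v1,v4) [+-+] → (0.4619, -1.18, 1.925)–(0.4619, -1.18, -0.950971)  len=2.8760
  (v5,v7,v1) [++-] → (0.4619, 0.582933, 1.925)–(0.4619, -1.18, 1.925)  len=1.7629
  (v3,v7,v2) [-+-] → (0.4619, 1.18, 1.925)–(0.4619, 1.18, 0.950971)  len=0.9740
  (v6,v4,v2) [++-] → (0.4619, -0.582933, -1.925)–(0.4619, 1.18, -1.925)  len=1.7629
  (v2,v7,v6) [-++] → (0.4619, 1.18, 0.950971)–(0.4619, 1.18, -1.925)  len=2.8760

Chained into 1 loop(s):
  loop 1: 8 segments, perimeter = 12.4200
Total perimeter = 12.420

loops=1 perimeter=12.420
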